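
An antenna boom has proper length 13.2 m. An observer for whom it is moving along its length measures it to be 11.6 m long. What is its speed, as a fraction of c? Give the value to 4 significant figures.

γ = L₀/L = 13.2/11.6 = 1.13793
β = √(1 − 1/γ²) = 0.4772

β ≈ 0.4772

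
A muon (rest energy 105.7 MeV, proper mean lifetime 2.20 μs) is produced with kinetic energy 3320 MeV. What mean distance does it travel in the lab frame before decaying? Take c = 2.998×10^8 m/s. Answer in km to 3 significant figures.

γ = 1 + K/(m₀c²) = 1 + 3320/105.7 = 32.410
β = √(1 − 1/γ²) = 0.99952
Dilated lifetime: γτ₀ = 32.410 × 2.20 μs = 71.301 μs
d = βc·γτ₀ = 0.99952 × (2.998×10^8 m/s) × 7.1301×10^-5 s = 21.4 km

d ≈ 21.4 km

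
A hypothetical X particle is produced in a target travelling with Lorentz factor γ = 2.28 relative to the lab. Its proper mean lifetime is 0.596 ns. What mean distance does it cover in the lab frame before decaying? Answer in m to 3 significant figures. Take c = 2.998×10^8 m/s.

d ≈ 0.366 m

β = √(1 − 1/γ²) = √(1 − 1/2.28²) = 0.89868
Dilated lifetime: Δt = γτ₀ = 2.28 × 0.596 ns = 1.3589 ns
d = vΔt = 0.89868c × 1.3589 ns = 2.6943×10^8 m/s × 1.3589×10^-9 s = 0.366 m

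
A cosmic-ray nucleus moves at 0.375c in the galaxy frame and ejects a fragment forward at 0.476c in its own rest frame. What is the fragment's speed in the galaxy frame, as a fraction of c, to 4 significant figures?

u ≈ 0.7221c

Compose boost 2: (0.476 + 0.375)/(1 + 0.476×0.375) = 0.8510/1.17850 = 0.7221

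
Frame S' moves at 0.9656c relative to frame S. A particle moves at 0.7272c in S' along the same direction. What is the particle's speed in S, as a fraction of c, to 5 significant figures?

u ≈ 0.99449c

Relativistic velocity addition: u = (u' + v)/(1 + u'v/c²)
= (0.7272 + 0.9656)/(1 + 0.7272×0.9656) = 1.6928/1.702184 = 0.99449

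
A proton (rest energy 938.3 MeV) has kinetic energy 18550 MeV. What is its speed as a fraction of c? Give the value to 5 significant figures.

γ = 1 + K/(m₀c²) = 1 + 18550/938.3 = 20.76980
β = √(1 − 1/γ²) = 0.99884

β ≈ 0.99884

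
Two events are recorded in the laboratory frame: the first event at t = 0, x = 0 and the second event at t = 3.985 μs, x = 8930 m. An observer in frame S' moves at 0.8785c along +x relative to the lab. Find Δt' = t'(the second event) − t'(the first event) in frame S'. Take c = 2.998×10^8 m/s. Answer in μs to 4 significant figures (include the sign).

γ = 1/√(1 − 0.8785²) = 2.09318
Δt' = γ(Δt − vΔx/c²) = 2.09318 × (3.985 μs − 0.8785×8930 m / (2.998×10^8 m/s))
= 2.09318 × (-22.1825 μs) = -46.43 μs

Δt' ≈ -46.43 μs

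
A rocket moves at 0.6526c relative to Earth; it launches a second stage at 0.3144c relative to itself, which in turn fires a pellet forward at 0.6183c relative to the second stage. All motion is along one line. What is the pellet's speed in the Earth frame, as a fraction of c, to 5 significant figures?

Compose boost 2: (0.3144 + 0.6526)/(1 + 0.3144×0.6526) = 0.96700/1.205177 = 0.8023715
Compose boost 3: (0.6183 + 0.8023715)/(1 + 0.6183×0.8023715) = 1.420671/1.496106 = 0.94958

u ≈ 0.94958c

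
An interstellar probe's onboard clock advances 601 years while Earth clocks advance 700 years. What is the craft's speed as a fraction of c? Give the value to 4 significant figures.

β ≈ 0.5127

γ = Δt/τ₀ = 700/601 = 1.16473
β = √(1 − 1/γ²) = √(1 − 1/1.16473²) = 0.5127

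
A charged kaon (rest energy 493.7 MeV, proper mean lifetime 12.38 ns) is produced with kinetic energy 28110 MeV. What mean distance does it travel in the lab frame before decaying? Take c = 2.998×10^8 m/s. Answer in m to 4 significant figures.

d ≈ 215.0 m

γ = 1 + K/(m₀c²) = 1 + 28110/493.7 = 57.9374
β = √(1 − 1/γ²) = 0.999851
Dilated lifetime: γτ₀ = 57.9374 × 12.38 ns = 717.265 ns
d = βc·γτ₀ = 0.999851 × (2.998×10^8 m/s) × 7.17265×10^-7 s = 215.0 m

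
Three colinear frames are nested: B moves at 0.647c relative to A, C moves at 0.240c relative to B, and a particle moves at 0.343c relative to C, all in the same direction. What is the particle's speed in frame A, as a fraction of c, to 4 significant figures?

Compose boost 2: (0.240 + 0.647)/(1 + 0.240×0.647) = 0.8870/1.15528 = 0.767779
Compose boost 3: (0.343 + 0.767779)/(1 + 0.343×0.767779) = 1.11078/1.26335 = 0.8792

u ≈ 0.8792c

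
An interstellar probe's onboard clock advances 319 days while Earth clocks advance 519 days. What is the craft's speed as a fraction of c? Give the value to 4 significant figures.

γ = Δt/τ₀ = 519/319 = 1.62696
β = √(1 − 1/γ²) = √(1 − 1/1.62696²) = 0.7888

β ≈ 0.7888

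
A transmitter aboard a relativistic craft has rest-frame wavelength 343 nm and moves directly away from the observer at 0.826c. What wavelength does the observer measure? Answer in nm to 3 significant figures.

Relativistic Doppler: λ_obs = λ_src √((1+β)/(1−β))
= 343 × √(1.8260/0.17400) = 343 × 3.2395 = 1110 nm

λ_obs ≈ 1110 nm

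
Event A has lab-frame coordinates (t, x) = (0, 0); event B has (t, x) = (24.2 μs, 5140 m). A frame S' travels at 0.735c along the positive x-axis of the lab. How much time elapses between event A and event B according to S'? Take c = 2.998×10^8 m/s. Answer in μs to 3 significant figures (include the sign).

Δt' ≈ 17.1 μs

γ = 1/√(1 − 0.735²) = 1.4748
Δt' = γ(Δt − vΔx/c²) = 1.4748 × (24.2 μs − 0.735×5140 m / (2.998×10^8 m/s))
= 1.4748 × (11.599 μs) = 17.1 μs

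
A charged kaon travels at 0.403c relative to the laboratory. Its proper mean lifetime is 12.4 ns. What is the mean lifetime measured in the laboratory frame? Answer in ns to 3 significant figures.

γ = 1/√(1 − 0.403²) = 1.0927
Time dilation: Δt = γτ₀ = 1.0927 × 12.4 ns = 13.5 ns

Δt ≈ 13.5 ns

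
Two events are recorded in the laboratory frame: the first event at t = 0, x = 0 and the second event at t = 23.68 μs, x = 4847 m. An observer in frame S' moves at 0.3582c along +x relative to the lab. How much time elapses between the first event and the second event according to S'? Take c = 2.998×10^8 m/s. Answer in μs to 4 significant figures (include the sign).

Δt' ≈ 19.16 μs

γ = 1/√(1 − 0.3582²) = 1.07107
Δt' = γ(Δt − vΔx/c²) = 1.07107 × (23.68 μs − 0.3582×4847 m / (2.998×10^8 m/s))
= 1.07107 × (17.8888 μs) = 19.16 μs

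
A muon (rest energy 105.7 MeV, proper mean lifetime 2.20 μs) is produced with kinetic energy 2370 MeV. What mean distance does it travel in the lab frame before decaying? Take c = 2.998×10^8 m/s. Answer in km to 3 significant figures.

γ = 1 + K/(m₀c²) = 1 + 2370/105.7 = 23.422
β = √(1 − 1/γ²) = 0.99909
Dilated lifetime: γτ₀ = 23.422 × 2.20 μs = 51.528 μs
d = βc·γτ₀ = 0.99909 × (2.998×10^8 m/s) × 5.1528×10^-5 s = 15.4 km

d ≈ 15.4 km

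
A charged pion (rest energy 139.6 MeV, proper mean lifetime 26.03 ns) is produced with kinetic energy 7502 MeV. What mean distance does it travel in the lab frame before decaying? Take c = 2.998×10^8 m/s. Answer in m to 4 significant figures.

γ = 1 + K/(m₀c²) = 1 + 7502/139.6 = 54.7393
β = √(1 − 1/γ²) = 0.999833
Dilated lifetime: γτ₀ = 54.7393 × 26.03 ns = 1424.86 ns
d = βc·γτ₀ = 0.999833 × (2.998×10^8 m/s) × 1.42486×10^-6 s = 427.1 m

d ≈ 427.1 m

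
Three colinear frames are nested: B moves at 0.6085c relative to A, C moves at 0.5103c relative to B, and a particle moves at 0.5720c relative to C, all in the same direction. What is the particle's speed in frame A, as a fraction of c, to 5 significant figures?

u ≈ 0.95793c

Compose boost 2: (0.5103 + 0.6085)/(1 + 0.5103×0.6085) = 1.1188/1.310518 = 0.8537085
Compose boost 3: (0.5720 + 0.8537085)/(1 + 0.5720×0.8537085) = 1.425709/1.488321 = 0.95793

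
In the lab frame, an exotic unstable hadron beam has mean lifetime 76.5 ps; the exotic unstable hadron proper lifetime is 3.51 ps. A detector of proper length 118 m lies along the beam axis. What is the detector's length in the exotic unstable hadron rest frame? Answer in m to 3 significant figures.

L ≈ 5.41 m

Time dilation ⇒ γ = Δt/τ₀ = 76.5/3.51 = 21.795
Length contraction: L = L₀/γ = 118/21.795 = 5.41 m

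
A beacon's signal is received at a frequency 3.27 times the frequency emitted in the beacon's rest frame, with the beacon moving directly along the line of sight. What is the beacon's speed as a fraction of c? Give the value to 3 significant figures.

f_obs/f_src = √((1+β)/(1−β)) = 3.27  ⇒  (1+β)/(1−β) = 10.693
β = |1 − D²|/(1 + D²) = |1 − 10.693|/(1 + 10.693) = 0.829

β ≈ 0.829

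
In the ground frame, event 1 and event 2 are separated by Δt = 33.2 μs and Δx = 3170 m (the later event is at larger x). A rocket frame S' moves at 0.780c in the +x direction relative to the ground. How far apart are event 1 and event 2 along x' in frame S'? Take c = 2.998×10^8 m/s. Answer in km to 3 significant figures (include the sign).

Δx' ≈ -7.34 km

γ = 1/√(1 − 0.780²) = 1.5980
Δx' = γ(Δx − vΔt) = 1.5980 × (3170 m − 0.780×(2.998×10^8 m/s)×33.2×10^-6 s)
= 1.5980 × (-4593.6 m) = -7.34 km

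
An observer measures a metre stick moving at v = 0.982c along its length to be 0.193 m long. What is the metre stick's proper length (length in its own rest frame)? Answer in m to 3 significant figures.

γ = 1/√(1 − 0.982²) = 5.2943
L₀ = γL = 5.2943 × 0.193 = 1.02 m

L₀ ≈ 1.02 m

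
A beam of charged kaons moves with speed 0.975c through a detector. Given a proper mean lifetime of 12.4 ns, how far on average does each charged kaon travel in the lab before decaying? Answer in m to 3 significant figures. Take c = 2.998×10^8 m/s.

γ = 1/√(1 − 0.975²) = 4.5004
Dilated lifetime: Δt = γτ₀ = 4.5004 × 12.4 ns = 55.804 ns
d = vΔt = 0.975c × 55.804 ns = 2.9230×10^8 m/s × 5.5804×10^-8 s = 16.3 m

d ≈ 16.3 m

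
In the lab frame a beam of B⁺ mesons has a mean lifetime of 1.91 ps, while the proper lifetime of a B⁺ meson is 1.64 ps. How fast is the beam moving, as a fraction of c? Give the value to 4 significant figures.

β ≈ 0.5126

γ = Δt/τ₀ = 1.91/1.64 = 1.16463
β = √(1 − 1/γ²) = √(1 − 1/1.16463²) = 0.5126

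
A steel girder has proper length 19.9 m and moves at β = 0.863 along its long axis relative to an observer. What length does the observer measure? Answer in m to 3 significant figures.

L ≈ 10.1 m

γ = 1/√(1 − 0.863²) = 1.9794
Length contraction: L = L₀/γ = 19.9/1.9794 = 10.1 m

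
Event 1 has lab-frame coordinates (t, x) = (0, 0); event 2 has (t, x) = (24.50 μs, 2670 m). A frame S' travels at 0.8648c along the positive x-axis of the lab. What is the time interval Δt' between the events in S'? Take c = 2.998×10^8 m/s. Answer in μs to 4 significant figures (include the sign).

Δt' ≈ 33.45 μs

γ = 1/√(1 − 0.8648²) = 1.99157
Δt' = γ(Δt − vΔx/c²) = 1.99157 × (24.50 μs − 0.8648×2670 m / (2.998×10^8 m/s))
= 1.99157 × (16.7981 μs) = 33.45 μs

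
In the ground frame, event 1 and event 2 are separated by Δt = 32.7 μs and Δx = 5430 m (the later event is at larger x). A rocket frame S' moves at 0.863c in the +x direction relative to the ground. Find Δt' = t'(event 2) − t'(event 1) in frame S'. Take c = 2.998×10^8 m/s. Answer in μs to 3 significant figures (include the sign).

γ = 1/√(1 − 0.863²) = 1.9794
Δt' = γ(Δt − vΔx/c²) = 1.9794 × (32.7 μs − 0.863×5430 m / (2.998×10^8 m/s))
= 1.9794 × (17.069 μs) = 33.8 μs

Δt' ≈ 33.8 μs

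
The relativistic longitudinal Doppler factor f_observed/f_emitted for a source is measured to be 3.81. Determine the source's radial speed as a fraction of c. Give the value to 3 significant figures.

β ≈ 0.871

f_obs/f_src = √((1+β)/(1−β)) = 3.81  ⇒  (1+β)/(1−β) = 14.516
β = |1 − D²|/(1 + D²) = |1 − 14.516|/(1 + 14.516) = 0.871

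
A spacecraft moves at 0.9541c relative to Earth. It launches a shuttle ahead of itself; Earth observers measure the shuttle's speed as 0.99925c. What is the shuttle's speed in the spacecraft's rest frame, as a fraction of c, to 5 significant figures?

Inverse velocity addition: u' = (u − v)/(1 − uv/c²)
= (0.99925 − 0.9541)/(1 − 0.99925×0.9541) = 0.045150/0.04661558 = 0.96856

u' ≈ 0.96856c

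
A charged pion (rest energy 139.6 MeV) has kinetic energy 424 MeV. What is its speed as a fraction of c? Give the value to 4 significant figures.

β ≈ 0.9688

γ = 1 + K/(m₀c²) = 1 + 424/139.6 = 4.03725
β = √(1 − 1/γ²) = 0.9688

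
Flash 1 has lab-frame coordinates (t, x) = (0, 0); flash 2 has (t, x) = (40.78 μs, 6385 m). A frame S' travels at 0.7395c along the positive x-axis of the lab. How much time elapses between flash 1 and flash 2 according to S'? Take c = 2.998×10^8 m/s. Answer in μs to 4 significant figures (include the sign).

γ = 1/√(1 − 0.7395²) = 1.48554
Δt' = γ(Δt − vΔx/c²) = 1.48554 × (40.78 μs − 0.7395×6385 m / (2.998×10^8 m/s))
= 1.48554 × (25.0305 μs) = 37.18 μs

Δt' ≈ 37.18 μs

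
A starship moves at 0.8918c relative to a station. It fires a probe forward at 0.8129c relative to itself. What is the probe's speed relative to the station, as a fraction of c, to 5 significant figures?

Relativistic velocity addition: u = (u' + v)/(1 + u'v/c²)
= (0.8129 + 0.8918)/(1 + 0.8129×0.8918) = 1.7047/1.724944 = 0.98826

u ≈ 0.98826c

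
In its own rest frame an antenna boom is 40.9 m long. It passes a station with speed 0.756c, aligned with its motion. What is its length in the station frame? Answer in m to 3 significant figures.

γ = 1/√(1 − 0.756²) = 1.5277
Length contraction: L = L₀/γ = 40.9/1.5277 = 26.8 m

L ≈ 26.8 m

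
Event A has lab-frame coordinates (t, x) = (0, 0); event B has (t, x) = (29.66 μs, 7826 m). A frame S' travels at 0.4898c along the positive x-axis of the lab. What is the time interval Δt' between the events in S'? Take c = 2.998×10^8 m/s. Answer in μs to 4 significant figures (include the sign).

γ = 1/√(1 − 0.4898²) = 1.14701
Δt' = γ(Δt − vΔx/c²) = 1.14701 × (29.66 μs − 0.4898×7826 m / (2.998×10^8 m/s))
= 1.14701 × (16.8742 μs) = 19.35 μs

Δt' ≈ 19.35 μs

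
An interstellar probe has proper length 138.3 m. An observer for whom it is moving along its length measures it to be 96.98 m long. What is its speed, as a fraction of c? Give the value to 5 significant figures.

γ = L₀/L = 138.3/96.98 = 1.426067
β = √(1 − 1/γ²) = 0.71294

β ≈ 0.71294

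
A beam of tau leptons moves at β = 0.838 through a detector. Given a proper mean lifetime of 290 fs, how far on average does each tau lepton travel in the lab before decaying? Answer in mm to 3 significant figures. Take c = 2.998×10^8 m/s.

d ≈ 0.134 mm

γ = 1/√(1 − 0.838²) = 1.8326
Dilated lifetime: Δt = γτ₀ = 1.8326 × 290 fs = 531.46 fs
d = vΔt = 0.838c × 531.46 fs = 2.5123×10^8 m/s × 5.3146×10^-13 s = 0.134 mm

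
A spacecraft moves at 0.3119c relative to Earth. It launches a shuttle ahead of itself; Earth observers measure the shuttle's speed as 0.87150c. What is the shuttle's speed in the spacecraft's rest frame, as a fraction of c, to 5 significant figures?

u' ≈ 0.76849c

Inverse velocity addition: u' = (u − v)/(1 − uv/c²)
= (0.87150 − 0.3119)/(1 − 0.87150×0.3119) = 0.55960/0.7281791 = 0.76849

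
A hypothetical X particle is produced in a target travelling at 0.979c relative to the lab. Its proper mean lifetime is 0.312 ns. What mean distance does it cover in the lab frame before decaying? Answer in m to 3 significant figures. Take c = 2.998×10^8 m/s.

γ = 1/√(1 − 0.979²) = 4.9053
Dilated lifetime: Δt = γτ₀ = 4.9053 × 0.312 ns = 1.5305 ns
d = vΔt = 0.979c × 1.5305 ns = 2.9350×10^8 m/s × 1.5305×10^-9 s = 0.449 m

d ≈ 0.449 m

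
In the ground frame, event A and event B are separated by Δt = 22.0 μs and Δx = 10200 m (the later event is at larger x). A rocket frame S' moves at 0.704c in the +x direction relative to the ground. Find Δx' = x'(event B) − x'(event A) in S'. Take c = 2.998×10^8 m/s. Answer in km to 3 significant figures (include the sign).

γ = 1/√(1 − 0.704²) = 1.4081
Δx' = γ(Δx − vΔt) = 1.4081 × (10200 m − 0.704×(2.998×10^8 m/s)×22.0×10^-6 s)
= 1.4081 × (5556.7 m) = 7.82 km

Δx' ≈ 7.82 km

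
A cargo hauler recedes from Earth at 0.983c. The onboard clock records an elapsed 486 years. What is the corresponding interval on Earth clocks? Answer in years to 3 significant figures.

Δt ≈ 2650 years

γ = 1/√(1 − 0.983²) = 5.4465
Time dilation: Δt = γτ₀ = 5.4465 × 486 years = 2650 years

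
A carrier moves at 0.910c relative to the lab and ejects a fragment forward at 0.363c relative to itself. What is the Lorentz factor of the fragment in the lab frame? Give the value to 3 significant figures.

γ ≈ 3.44

u_lab = (0.363 + 0.910)/(1 + 0.363×0.910) = 1.273/1.33033 = 0.956905
γ = 1/√(1 − 0.956905²) = 3.44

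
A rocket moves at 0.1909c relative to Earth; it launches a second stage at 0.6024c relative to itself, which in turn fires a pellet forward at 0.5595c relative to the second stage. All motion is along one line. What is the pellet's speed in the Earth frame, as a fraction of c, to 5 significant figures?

Compose boost 2: (0.6024 + 0.1909)/(1 + 0.6024×0.1909) = 0.79330/1.114998 = 0.7114810
Compose boost 3: (0.5595 + 0.7114810)/(1 + 0.5595×0.7114810) = 1.270981/1.398074 = 0.90909

u ≈ 0.90909c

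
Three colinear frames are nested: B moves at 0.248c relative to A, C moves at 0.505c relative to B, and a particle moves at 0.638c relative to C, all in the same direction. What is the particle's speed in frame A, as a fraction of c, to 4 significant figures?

u ≈ 0.9161c

Compose boost 2: (0.505 + 0.248)/(1 + 0.505×0.248) = 0.7530/1.12524 = 0.669191
Compose boost 3: (0.638 + 0.669191)/(1 + 0.638×0.669191) = 1.30719/1.42694 = 0.9161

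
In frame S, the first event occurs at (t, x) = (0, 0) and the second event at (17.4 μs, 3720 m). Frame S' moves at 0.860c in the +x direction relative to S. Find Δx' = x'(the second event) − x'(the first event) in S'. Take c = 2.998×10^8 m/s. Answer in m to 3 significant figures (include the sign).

γ = 1/√(1 − 0.860²) = 1.9597
Δx' = γ(Δx − vΔt) = 1.9597 × (3720 m − 0.860×(2.998×10^8 m/s)×17.4×10^-6 s)
= 1.9597 × (-766.21 m) = -1500 m

Δx' ≈ -1500 m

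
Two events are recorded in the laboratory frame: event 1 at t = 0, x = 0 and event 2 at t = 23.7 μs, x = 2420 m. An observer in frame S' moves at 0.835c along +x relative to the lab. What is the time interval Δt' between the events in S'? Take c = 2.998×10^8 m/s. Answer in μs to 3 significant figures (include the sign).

γ = 1/√(1 − 0.835²) = 1.8174
Δt' = γ(Δt − vΔx/c²) = 1.8174 × (23.7 μs − 0.835×2420 m / (2.998×10^8 m/s))
= 1.8174 × (16.960 μs) = 30.8 μs

Δt' ≈ 30.8 μs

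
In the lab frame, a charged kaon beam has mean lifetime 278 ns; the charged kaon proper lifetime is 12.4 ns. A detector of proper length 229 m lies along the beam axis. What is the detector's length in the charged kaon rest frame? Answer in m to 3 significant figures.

L ≈ 10.2 m

Time dilation ⇒ γ = Δt/τ₀ = 278/12.4 = 22.419
Length contraction: L = L₀/γ = 229/22.419 = 10.2 m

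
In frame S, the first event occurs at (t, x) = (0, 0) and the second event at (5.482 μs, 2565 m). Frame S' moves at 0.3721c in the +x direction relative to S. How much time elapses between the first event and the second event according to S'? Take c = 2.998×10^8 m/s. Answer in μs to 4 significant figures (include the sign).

γ = 1/√(1 − 0.3721²) = 1.07736
Δt' = γ(Δt − vΔx/c²) = 1.07736 × (5.482 μs − 0.3721×2565 m / (2.998×10^8 m/s))
= 1.07736 × (2.29842 μs) = 2.476 μs

Δt' ≈ 2.476 μs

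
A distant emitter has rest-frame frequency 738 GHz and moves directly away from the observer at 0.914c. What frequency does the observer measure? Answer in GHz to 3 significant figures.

Relativistic Doppler: f_obs = f_src √((1−β)/(1+β))
= 738 × √(0.086000/1.9140) = 738 × 0.21197 = 156 GHz

f_obs ≈ 156 GHz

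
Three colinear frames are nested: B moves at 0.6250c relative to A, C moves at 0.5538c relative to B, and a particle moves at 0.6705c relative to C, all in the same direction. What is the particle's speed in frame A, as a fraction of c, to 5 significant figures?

Compose boost 2: (0.5538 + 0.6250)/(1 + 0.5538×0.6250) = 1.1788/1.346125 = 0.8756988
Compose boost 3: (0.6705 + 0.8756988)/(1 + 0.6705×0.8756988) = 1.546199/1.587156 = 0.97419

u ≈ 0.97419c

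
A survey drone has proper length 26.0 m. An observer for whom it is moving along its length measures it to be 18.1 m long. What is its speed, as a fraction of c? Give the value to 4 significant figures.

γ = L₀/L = 26.0/18.1 = 1.43646
β = √(1 − 1/γ²) = 0.7179

β ≈ 0.7179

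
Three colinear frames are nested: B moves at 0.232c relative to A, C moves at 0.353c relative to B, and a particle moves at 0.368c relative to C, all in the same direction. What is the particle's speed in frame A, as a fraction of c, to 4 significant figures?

u ≈ 0.7579c

Compose boost 2: (0.353 + 0.232)/(1 + 0.353×0.232) = 0.5850/1.08190 = 0.540717
Compose boost 3: (0.368 + 0.540717)/(1 + 0.368×0.540717) = 0.908717/1.19898 = 0.7579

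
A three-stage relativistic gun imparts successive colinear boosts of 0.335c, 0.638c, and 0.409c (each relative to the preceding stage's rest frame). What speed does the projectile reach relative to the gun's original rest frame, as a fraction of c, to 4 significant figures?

Compose boost 2: (0.638 + 0.335)/(1 + 0.638×0.335) = 0.9730/1.21373 = 0.801661
Compose boost 3: (0.409 + 0.801661)/(1 + 0.409×0.801661) = 1.21066/1.32788 = 0.9117

u ≈ 0.9117c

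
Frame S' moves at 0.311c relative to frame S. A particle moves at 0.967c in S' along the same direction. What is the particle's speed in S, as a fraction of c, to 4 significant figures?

Relativistic velocity addition: u = (u' + v)/(1 + u'v/c²)
= (0.967 + 0.311)/(1 + 0.967×0.311) = 1.278/1.30074 = 0.9825

u ≈ 0.9825c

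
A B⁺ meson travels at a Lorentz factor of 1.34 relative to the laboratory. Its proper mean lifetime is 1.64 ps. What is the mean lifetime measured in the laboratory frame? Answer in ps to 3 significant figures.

Δt ≈ 2.20 ps

γ = 1.34 (given)
Time dilation: Δt = γτ₀ = 1.34 × 1.64 ps = 2.20 ps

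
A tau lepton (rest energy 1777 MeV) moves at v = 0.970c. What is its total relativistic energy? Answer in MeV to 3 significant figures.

E ≈ 7310 MeV

γ = 1/√(1 − 0.970²) = 4.1135
E = γm₀c² = 4.1135 × 1777 MeV = 7310 MeV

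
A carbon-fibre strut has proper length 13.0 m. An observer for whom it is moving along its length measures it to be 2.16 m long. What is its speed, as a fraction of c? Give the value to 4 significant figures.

β ≈ 0.9861

γ = L₀/L = 13.0/2.16 = 6.01852
β = √(1 − 1/γ²) = 0.9861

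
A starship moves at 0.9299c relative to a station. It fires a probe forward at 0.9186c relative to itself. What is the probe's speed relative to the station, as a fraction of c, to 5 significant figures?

Relativistic velocity addition: u = (u' + v)/(1 + u'v/c²)
= (0.9186 + 0.9299)/(1 + 0.9186×0.9299) = 1.8485/1.854206 = 0.99692

u ≈ 0.99692c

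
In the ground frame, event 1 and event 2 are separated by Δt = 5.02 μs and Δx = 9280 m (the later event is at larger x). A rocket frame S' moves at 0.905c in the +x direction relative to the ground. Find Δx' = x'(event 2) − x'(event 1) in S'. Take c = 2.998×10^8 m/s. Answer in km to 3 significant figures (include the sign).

Δx' ≈ 18.6 km

γ = 1/√(1 − 0.905²) = 2.3507
Δx' = γ(Δx − vΔt) = 2.3507 × (9280 m − 0.905×(2.998×10^8 m/s)×5.02×10^-6 s)
= 2.3507 × (7918.0 m) = 18.6 km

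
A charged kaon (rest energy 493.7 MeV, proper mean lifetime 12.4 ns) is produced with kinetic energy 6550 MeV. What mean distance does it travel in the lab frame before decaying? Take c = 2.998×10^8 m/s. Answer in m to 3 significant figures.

d ≈ 52.9 m

γ = 1 + K/(m₀c²) = 1 + 6550/493.7 = 14.267
β = √(1 − 1/γ²) = 0.99754
Dilated lifetime: γτ₀ = 14.267 × 12.4 ns = 176.91 ns
d = βc·γτ₀ = 0.99754 × (2.998×10^8 m/s) × 1.7691×10^-7 s = 52.9 m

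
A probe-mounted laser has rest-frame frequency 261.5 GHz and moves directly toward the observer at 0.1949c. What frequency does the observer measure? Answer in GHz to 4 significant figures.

Relativistic Doppler: f_obs = f_src √((1+β)/(1−β))
= 261.5 × √(1.19490/0.805100) = 261.5 × 1.21826 = 318.6 GHz

f_obs ≈ 318.6 GHz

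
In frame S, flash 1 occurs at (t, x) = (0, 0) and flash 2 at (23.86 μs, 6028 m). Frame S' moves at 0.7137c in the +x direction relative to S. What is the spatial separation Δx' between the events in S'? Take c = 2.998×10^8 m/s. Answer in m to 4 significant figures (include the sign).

Δx' ≈ 1317 m

γ = 1/√(1 − 0.7137²) = 1.42765
Δx' = γ(Δx − vΔt) = 1.42765 × (6028 m − 0.7137×(2.998×10^8 m/s)×23.86×10^-6 s)
= 1.42765 × (922.741 m) = 1317 m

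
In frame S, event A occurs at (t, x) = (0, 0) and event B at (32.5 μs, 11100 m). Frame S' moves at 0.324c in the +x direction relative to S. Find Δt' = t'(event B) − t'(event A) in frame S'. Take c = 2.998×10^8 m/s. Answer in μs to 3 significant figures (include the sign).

γ = 1/√(1 − 0.324²) = 1.0570
Δt' = γ(Δt − vΔx/c²) = 1.0570 × (32.5 μs − 0.324×11100 m / (2.998×10^8 m/s))
= 1.0570 × (20.504 μs) = 21.7 μs

Δt' ≈ 21.7 μs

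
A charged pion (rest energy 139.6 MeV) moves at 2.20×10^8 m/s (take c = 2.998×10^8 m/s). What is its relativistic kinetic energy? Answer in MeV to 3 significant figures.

β = v/c = 2.20×10^8 / 2.998×10^8 = 0.73382
γ = 1/√(1 − 0.73382²) = 1.4720
K = (γ − 1)m₀c² = (1.4720 − 1) × 139.6 MeV = 0.47201 × 139.6 MeV = 65.9 MeV

K ≈ 65.9 MeV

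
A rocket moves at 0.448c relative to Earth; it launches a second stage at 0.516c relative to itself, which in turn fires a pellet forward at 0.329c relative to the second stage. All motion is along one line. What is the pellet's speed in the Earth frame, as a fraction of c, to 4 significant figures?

Compose boost 2: (0.516 + 0.448)/(1 + 0.516×0.448) = 0.9640/1.23117 = 0.782996
Compose boost 3: (0.329 + 0.782996)/(1 + 0.329×0.782996) = 1.11200/1.25761 = 0.8842

u ≈ 0.8842c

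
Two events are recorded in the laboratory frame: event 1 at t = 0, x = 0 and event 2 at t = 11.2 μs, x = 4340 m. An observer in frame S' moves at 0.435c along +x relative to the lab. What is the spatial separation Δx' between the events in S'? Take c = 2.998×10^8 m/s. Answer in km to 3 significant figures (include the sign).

Δx' ≈ 3.20 km

γ = 1/√(1 − 0.435²) = 1.1106
Δx' = γ(Δx − vΔt) = 1.1106 × (4340 m − 0.435×(2.998×10^8 m/s)×11.2×10^-6 s)
= 1.1106 × (2879.4 m) = 3.20 km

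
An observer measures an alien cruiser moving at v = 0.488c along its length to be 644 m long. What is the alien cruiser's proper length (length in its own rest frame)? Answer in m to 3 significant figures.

γ = 1/√(1 − 0.488²) = 1.1457
L₀ = γL = 1.1457 × 644 = 738 m

L₀ ≈ 738 m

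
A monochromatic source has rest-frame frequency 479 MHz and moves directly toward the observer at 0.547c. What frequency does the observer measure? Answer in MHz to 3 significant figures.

f_obs ≈ 885 MHz

Relativistic Doppler: f_obs = f_src √((1+β)/(1−β))
= 479 × √(1.5470/0.45300) = 479 × 1.8480 = 885 MHz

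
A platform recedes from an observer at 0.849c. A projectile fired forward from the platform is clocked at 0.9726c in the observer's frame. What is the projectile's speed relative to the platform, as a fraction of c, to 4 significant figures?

u' ≈ 0.7093c

Inverse velocity addition: u' = (u − v)/(1 − uv/c²)
= (0.9726 − 0.849)/(1 − 0.9726×0.849) = 0.1236/0.174263 = 0.7093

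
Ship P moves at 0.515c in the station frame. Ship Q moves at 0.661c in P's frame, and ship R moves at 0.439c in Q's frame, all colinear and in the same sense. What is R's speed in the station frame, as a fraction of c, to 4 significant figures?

Compose boost 2: (0.661 + 0.515)/(1 + 0.661×0.515) = 1.176/1.34042 = 0.877340
Compose boost 3: (0.439 + 0.877340)/(1 + 0.439×0.877340) = 1.31634/1.38515 = 0.9503

u ≈ 0.9503c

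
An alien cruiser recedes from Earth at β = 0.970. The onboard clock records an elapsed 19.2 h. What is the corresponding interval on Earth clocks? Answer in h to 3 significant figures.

γ = 1/√(1 − 0.970²) = 4.1135
Time dilation: Δt = γτ₀ = 4.1135 × 19.2 h = 79.0 h

Δt ≈ 79.0 h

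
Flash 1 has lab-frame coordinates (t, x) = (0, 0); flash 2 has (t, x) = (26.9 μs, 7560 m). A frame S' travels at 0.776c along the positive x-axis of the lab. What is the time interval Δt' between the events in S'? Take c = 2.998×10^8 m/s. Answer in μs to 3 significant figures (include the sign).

Δt' ≈ 11.6 μs

γ = 1/√(1 − 0.776²) = 1.5855
Δt' = γ(Δt − vΔx/c²) = 1.5855 × (26.9 μs − 0.776×7560 m / (2.998×10^8 m/s))
= 1.5855 × (7.3318 μs) = 11.6 μs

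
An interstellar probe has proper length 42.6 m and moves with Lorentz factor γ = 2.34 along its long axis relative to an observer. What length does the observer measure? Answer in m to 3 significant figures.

L ≈ 18.2 m

γ = 2.34 (given)
Length contraction: L = L₀/γ = 42.6/2.34 = 18.2 m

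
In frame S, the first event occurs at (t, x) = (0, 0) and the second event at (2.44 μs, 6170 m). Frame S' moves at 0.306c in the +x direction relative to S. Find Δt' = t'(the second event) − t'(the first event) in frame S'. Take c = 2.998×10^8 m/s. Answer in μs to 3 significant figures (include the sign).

γ = 1/√(1 − 0.306²) = 1.0504
Δt' = γ(Δt − vΔx/c²) = 1.0504 × (2.44 μs − 0.306×6170 m / (2.998×10^8 m/s))
= 1.0504 × (-3.8576 μs) = -4.05 μs

Δt' ≈ -4.05 μs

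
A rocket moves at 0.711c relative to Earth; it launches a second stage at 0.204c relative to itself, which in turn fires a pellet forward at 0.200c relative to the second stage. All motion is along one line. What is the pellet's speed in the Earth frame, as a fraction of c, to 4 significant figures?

u ≈ 0.8614c

Compose boost 2: (0.204 + 0.711)/(1 + 0.204×0.711) = 0.9150/1.14504 = 0.799096
Compose boost 3: (0.200 + 0.799096)/(1 + 0.200×0.799096) = 0.999096/1.15982 = 0.8614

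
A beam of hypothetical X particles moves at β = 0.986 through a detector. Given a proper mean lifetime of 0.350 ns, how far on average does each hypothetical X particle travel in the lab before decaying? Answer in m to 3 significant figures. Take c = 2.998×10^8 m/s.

γ = 1/√(1 − 0.986²) = 5.9972
Dilated lifetime: Δt = γτ₀ = 5.9972 × 0.350 ns = 2.0990 ns
d = vΔt = 0.986c × 2.0990 ns = 2.9560×10^8 m/s × 2.0990×10^-9 s = 0.620 m

d ≈ 0.620 m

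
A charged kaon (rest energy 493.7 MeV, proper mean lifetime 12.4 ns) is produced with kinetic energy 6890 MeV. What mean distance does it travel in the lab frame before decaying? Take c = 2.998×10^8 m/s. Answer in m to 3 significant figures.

d ≈ 55.5 m

γ = 1 + K/(m₀c²) = 1 + 6890/493.7 = 14.956
β = √(1 − 1/γ²) = 0.99776
Dilated lifetime: γτ₀ = 14.956 × 12.4 ns = 185.45 ns
d = βc·γτ₀ = 0.99776 × (2.998×10^8 m/s) × 1.8545×10^-7 s = 55.5 m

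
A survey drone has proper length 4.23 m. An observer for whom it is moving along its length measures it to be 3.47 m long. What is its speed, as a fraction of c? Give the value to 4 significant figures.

γ = L₀/L = 4.23/3.47 = 1.21902
β = √(1 − 1/γ²) = 0.5719

β ≈ 0.5719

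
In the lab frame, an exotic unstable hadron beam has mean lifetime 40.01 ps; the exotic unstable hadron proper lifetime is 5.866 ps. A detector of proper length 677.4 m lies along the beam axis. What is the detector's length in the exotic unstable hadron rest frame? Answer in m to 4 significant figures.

L ≈ 99.32 m

Time dilation ⇒ γ = Δt/τ₀ = 40.01/5.866 = 6.82066
Length contraction: L = L₀/γ = 677.4/6.82066 = 99.32 m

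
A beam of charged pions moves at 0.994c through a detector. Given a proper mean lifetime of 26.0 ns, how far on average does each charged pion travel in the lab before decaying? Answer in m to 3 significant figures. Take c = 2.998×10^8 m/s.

d ≈ 70.8 m

γ = 1/√(1 − 0.994²) = 9.1424
Dilated lifetime: Δt = γτ₀ = 9.1424 × 26.0 ns = 237.70 ns
d = vΔt = 0.994c × 237.70 ns = 2.9800×10^8 m/s × 2.3770×10^-7 s = 70.8 m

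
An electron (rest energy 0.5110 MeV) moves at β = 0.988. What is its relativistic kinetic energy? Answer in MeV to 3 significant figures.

γ = 1/√(1 − 0.988²) = 6.4744
K = (γ − 1)m₀c² = (6.4744 − 1) × 0.5110 MeV = 5.4744 × 0.5110 MeV = 2.80 MeV

K ≈ 2.80 MeV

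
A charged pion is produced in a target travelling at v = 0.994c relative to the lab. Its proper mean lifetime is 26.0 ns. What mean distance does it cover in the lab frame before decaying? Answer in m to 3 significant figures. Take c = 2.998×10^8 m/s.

d ≈ 70.8 m

γ = 1/√(1 − 0.994²) = 9.1424
Dilated lifetime: Δt = γτ₀ = 9.1424 × 26.0 ns = 237.70 ns
d = vΔt = 0.994c × 237.70 ns = 2.9800×10^8 m/s × 2.3770×10^-7 s = 70.8 m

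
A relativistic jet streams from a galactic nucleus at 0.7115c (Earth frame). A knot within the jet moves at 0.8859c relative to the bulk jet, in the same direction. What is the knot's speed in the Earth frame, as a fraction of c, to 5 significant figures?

Relativistic velocity addition: u = (u' + v)/(1 + u'v/c²)
= (0.8859 + 0.7115)/(1 + 0.8859×0.7115) = 1.5974/1.630318 = 0.97981

u ≈ 0.97981c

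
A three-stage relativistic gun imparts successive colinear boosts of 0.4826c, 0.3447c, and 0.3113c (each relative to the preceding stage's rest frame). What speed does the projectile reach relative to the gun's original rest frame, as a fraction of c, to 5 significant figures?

Compose boost 2: (0.3447 + 0.4826)/(1 + 0.3447×0.4826) = 0.82730/1.166352 = 0.7093055
Compose boost 3: (0.3113 + 0.7093055)/(1 + 0.3113×0.7093055) = 1.020605/1.220807 = 0.83601

u ≈ 0.83601c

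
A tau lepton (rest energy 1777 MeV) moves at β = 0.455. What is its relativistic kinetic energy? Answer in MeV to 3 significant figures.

K ≈ 219 MeV

γ = 1/√(1 − 0.455²) = 1.1230
K = (γ − 1)m₀c² = (1.1230 − 1) × 1777 MeV = 0.12298 × 1777 MeV = 219 MeV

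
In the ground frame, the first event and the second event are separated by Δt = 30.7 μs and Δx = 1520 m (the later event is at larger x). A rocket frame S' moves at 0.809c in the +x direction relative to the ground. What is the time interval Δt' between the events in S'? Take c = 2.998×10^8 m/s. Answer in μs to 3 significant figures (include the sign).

γ = 1/√(1 − 0.809²) = 1.7012
Δt' = γ(Δt − vΔx/c²) = 1.7012 × (30.7 μs − 0.809×1520 m / (2.998×10^8 m/s))
= 1.7012 × (26.598 μs) = 45.2 μs

Δt' ≈ 45.2 μs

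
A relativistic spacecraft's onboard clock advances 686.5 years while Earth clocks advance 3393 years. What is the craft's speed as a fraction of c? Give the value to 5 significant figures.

β ≈ 0.97932

γ = Δt/τ₀ = 3393/686.5 = 4.942462
β = √(1 − 1/γ²) = √(1 − 1/4.942462²) = 0.97932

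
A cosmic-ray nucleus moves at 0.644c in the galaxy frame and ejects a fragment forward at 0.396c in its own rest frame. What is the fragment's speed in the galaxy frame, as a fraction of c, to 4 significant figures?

Compose boost 2: (0.396 + 0.644)/(1 + 0.396×0.644) = 1.040/1.25502 = 0.8287

u ≈ 0.8287c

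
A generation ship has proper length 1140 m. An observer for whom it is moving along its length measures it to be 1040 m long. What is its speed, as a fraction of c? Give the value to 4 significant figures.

γ = L₀/L = 1140/1040 = 1.09615
β = √(1 − 1/γ²) = 0.4096

β ≈ 0.4096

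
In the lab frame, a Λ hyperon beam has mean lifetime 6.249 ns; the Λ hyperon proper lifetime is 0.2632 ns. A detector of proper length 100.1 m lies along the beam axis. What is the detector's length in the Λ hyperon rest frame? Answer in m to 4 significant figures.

Time dilation ⇒ γ = Δt/τ₀ = 6.249/0.2632 = 23.7424
Length contraction: L = L₀/γ = 100.1/23.7424 = 4.216 m

L ≈ 4.216 m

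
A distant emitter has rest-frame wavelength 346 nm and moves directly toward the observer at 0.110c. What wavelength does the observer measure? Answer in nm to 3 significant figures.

Relativistic Doppler: λ_obs = λ_src √((1−β)/(1+β))
= 346 × √(0.89000/1.1100) = 346 × 0.89543 = 310 nm

λ_obs ≈ 310 nm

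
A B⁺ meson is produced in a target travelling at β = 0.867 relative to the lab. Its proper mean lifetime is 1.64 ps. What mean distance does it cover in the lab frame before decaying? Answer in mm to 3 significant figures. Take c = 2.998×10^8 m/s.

d ≈ 0.855 mm

γ = 1/√(1 − 0.867²) = 2.0068
Dilated lifetime: Δt = γτ₀ = 2.0068 × 1.64 ps = 3.2911 ps
d = vΔt = 0.867c × 3.2911 ps = 2.5993×10^8 m/s × 3.2911×10^-12 s = 0.855 mm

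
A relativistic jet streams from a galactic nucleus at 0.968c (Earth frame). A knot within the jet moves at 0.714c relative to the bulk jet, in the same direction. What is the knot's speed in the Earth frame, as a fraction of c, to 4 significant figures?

u ≈ 0.9946c

Relativistic velocity addition: u = (u' + v)/(1 + u'v/c²)
= (0.714 + 0.968)/(1 + 0.714×0.968) = 1.682/1.69115 = 0.9946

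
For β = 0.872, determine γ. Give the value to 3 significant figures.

γ ≈ 2.04

γ = 1/√(1 − β²) = 1/√(1 − 0.872²) = 1/√(0.23962) = 2.04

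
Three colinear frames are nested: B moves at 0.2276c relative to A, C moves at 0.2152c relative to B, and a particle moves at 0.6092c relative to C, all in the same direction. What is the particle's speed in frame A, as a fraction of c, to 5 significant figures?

u ≈ 0.82036c

Compose boost 2: (0.2152 + 0.2276)/(1 + 0.2152×0.2276) = 0.44280/1.048980 = 0.4221245
Compose boost 3: (0.6092 + 0.4221245)/(1 + 0.6092×0.4221245) = 1.031325/1.257158 = 0.82036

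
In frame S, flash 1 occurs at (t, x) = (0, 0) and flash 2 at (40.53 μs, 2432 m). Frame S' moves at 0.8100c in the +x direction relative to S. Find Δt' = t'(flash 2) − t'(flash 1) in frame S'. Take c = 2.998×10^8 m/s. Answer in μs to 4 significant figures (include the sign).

γ = 1/√(1 − 0.8100²) = 1.70523
Δt' = γ(Δt − vΔx/c²) = 1.70523 × (40.53 μs − 0.8100×2432 m / (2.998×10^8 m/s))
= 1.70523 × (33.9592 μs) = 57.91 μs

Δt' ≈ 57.91 μs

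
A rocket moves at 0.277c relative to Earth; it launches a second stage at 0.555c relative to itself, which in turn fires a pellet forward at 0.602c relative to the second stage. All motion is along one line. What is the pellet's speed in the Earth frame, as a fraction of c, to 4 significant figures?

Compose boost 2: (0.555 + 0.277)/(1 + 0.555×0.277) = 0.8320/1.15373 = 0.721136
Compose boost 3: (0.602 + 0.721136)/(1 + 0.602×0.721136) = 1.32314/1.43412 = 0.9226

u ≈ 0.9226c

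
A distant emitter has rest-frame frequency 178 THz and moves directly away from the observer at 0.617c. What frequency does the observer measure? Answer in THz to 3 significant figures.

Relativistic Doppler: f_obs = f_src √((1−β)/(1+β))
= 178 × √(0.38300/1.6170) = 178 × 0.48668 = 86.6 THz

f_obs ≈ 86.6 THz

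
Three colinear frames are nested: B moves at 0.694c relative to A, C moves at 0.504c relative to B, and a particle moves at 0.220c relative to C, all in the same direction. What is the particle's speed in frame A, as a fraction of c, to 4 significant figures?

Compose boost 2: (0.504 + 0.694)/(1 + 0.504×0.694) = 1.198/1.34978 = 0.887555
Compose boost 3: (0.220 + 0.887555)/(1 + 0.220×0.887555) = 1.10755/1.19526 = 0.9266

u ≈ 0.9266c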